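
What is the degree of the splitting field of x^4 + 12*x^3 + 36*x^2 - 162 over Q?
The degree of the splitting field over Q equals the order of the Galois group, so first determine the group. The polynomial is an irreducible quartic over Q and its discriminant is -544195584, which is not a perfect square, so the Galois group is not contained in A_4. The resolvent cubic y^3 - 36*y^2 + 648*y has exactly one rational root, so the Galois group is C_4 or D_4. The quartic remains irreducible over Q(sqrt(disc)), so the group is D_4. The Galois group D_4 (4T3) has order 8, so the splitting field has degree 8 over Q.

8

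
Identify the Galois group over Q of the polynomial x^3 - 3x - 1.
The polynomial is an irreducible cubic over Q and its discriminant is 81 = 9^2, a perfect square. For an irreducible cubic, a square discriminant forces the Galois group to be A_3, the cyclic group of order 3.

C_3 (order 3)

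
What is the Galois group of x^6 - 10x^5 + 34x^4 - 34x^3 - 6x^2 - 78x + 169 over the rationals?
(C_3 x C_3) : C_4

The polynomial f is an irreducible sextic over Q, so G = Gal(f/Q) is one of the 16 transitive subgroups 6T1, ..., 6T16 of S_6. The discriminant of f is 90962560000 = 301600^2, a perfect square, so G is contained in A_6. The transitive groups of degree 6 contained in A_6 are: A_4 (6T4, order 12), S_4 (6T7, order 24), (C_3 x C_3) : C_4 (6T10, order 36), PSL(2,5) (6T12, order 60), A_6 (6T15, order 360). By Dedekind's theorem, for a prime p not dividing disc(f) the degrees of the irreducible factors of f mod p form the cycle type of an element of G. Factoring f modulo the 19 such primes p <= 83 (skipping 2, 5, 13, 29, which divide the discriminant), each new pattern first appears at: mod 3: f = (x^2 + x + 2)(x^4 + x^3 + x^2 + 2x + 2), pattern 4+2; mod 11: f = (x^3 + 3x^2 + x + 1)(x^3 + 9x^2 + 6x + 4), pattern 3+3; mod 19: f = (x + 2)(x + 18)(x^2 + 13x + 18)(x^2 + 14x + 18), pattern 2+2+1+1; mod 61: f = (x + 28)(x + 35)(x + 45)(x^3 + 4x^2 + 57x + 25), pattern 3+1+1+1. No other pattern occurs in this range, so the set of observed cycle types is {4+2, 3+3, 2+2+1+1, 3+1+1+1}. The candidates containing elements of all these cycle types are (C_3 x C_3) : C_4 (6T10) of order 36, A_6 (6T15) of order 360; the others are excluded. The observed types are precisely the cycle types that occur in (C_3 x C_3) : C_4 (6T10) (apart from the identity). Each of the other remaining candidates has further cycle types, and by the Chebotarev density theorem the matching factorization patterns would occur for a proportion of primes equal to their share of the group: A_6 (6T15) additionally contains elements of type 5+1 (144 of its 360 elements, about 40% of primes). None of the 19 primes tested shows any such pattern (for each of these groups the chance of that is below 10^-4), which rules them out. Hence G = (C_3 x C_3) : C_4 (6T10), of order 36.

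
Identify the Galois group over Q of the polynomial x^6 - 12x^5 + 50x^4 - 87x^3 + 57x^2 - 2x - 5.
The polynomial f is an irreducible sextic over Q, so G = Gal(f/Q) is one of the 16 transitive subgroups 6T1, ..., 6T16 of S_6. The discriminant of f is 30991489 = 5567^2, a perfect square, so G is contained in A_6. The transitive groups of degree 6 contained in A_6 are: A_4 (6T4, order 12), S_4 (6T7, order 24), (C_3 x C_3) : C_4 (6T10, order 36), PSL(2,5) (6T12, order 60), A_6 (6T15, order 360). By Dedekind's theorem, for a prime p not dividing disc(f) the degrees of the irreducible factors of f mod p form the cycle type of an element of G. Factoring f modulo the 21 such primes p <= 79 (skipping 19, which divides the discriminant), each new pattern first appears at: mod 2: f = (x + 1)(x^5 + x^4 + x^3 + x + 1), pattern 5+1; mod 7: f = (x^3 + 3x^2 + x + 1)(x^3 + 6x^2 + 3x + 2), pattern 3+3; mod 61: f = (x + 35)(x + 57)(x^2 + 7x + 30)(x^2 + 11x + 13), pattern 2+2+1+1. No other pattern occurs in this range, so the set of observed cycle types is {5+1, 3+3, 2+2+1+1}. The candidates containing elements of all these cycle types are PSL(2,5) (6T12) of order 60, A_6 (6T15) of order 360; the others are excluded. The observed types are precisely the cycle types that occur in PSL(2,5) (6T12) (apart from the identity). Each of the other remaining candidates has further cycle types, and by the Chebotarev density theorem the matching factorization patterns would occur for a proportion of primes equal to their share of the group: A_6 (6T15) additionally contains elements of type 4+2, 3+1+1+1 (130 of its 360 elements, about 36% of primes). None of the 21 primes tested shows any such pattern (for each of these groups the chance of that is below 10^-4), which rules them out. Hence G = PSL(2,5) (6T12), of order 60.

PSL(2,5)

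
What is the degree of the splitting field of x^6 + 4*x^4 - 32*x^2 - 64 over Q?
12

The degree of the splitting field over Q equals the order of the Galois group, so first determine the group. The polynomial f is an irreducible sextic over Q, so G = Gal(f/Q) is one of the 16 transitive subgroups 6T1, ..., 6T16 of S_6. The discriminant of f is 164995463643136 = 12845056^2, a perfect square, so G is contained in A_6. The transitive groups of degree 6 contained in A_6 are: A_4 (6T4, order 12), S_4 (6T7, order 24), (C_3 x C_3) : C_4 (6T10, order 36), PSL(2,5) (6T12, order 60), A_6 (6T15, order 360). By Dedekind's theorem, for a prime p not dividing disc(f) the degrees of the irreducible factors of f mod p form the cycle type of an element of G. Factoring f modulo the 33 such primes p <= 149 (skipping 2, 7, which divide the discriminant), each new pattern first appears at: mod 3: f = (x^3 + 2x + 1)(x^3 + 2x + 2), pattern 3+3; mod 13: f = (x + 1)(x + 12)(x^2 + 7)(x^2 + 11), pattern 2+2+1+1. No other pattern occurs in this range, so the set of observed cycle types is {3+3, 2+2+1+1}. The candidates containing elements of all these cycle types are A_4 (6T4) of order 12, S_4 (6T7) of order 24, (C_3 x C_3) : C_4 (6T10) of order 36, PSL(2,5) (6T12) of order 60, A_6 (6T15) of order 360; the others are excluded. The observed types are precisely the cycle types that occur in A_4 (6T4) (apart from the identity). Each of the other remaining candidates has further cycle types, and by the Chebotarev density theorem the matching factorization patterns would occur for a proportion of primes equal to their share of the group: S_4 (6T7) additionally contains elements of type 4+2 (6 of its 24 elements, about 25% of primes); (C_3 x C_3) : C_4 (6T10) additionally contains elements of type 4+2, 3+1+1+1 (22 of its 36 elements, about 61% of primes); PSL(2,5) (6T12) additionally contains elements of type 5+1 (24 of its 60 elements, about 40% of primes); A_6 (6T15) additionally contains elements of type 5+1, 4+2, 3+1+1+1 (274 of its 360 elements, about 76% of primes). None of the 33 primes tested shows any such pattern (for each of these groups the chance of that is below 10^-4), which rules them out. Hence G = A_4 (6T4), of order 12. The Galois group A_4 (6T4) has order 12, so the splitting field has degree 12 over Q.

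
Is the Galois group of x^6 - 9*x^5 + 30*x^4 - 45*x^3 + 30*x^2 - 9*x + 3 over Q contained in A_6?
No

The polynomial is irreducible of degree 6 over Q. Its discriminant is -34992, which is not a perfect square. A Galois group lies in the alternating group exactly when the discriminant is a square in Q, so the Galois group (S_3) is not contained in A_6.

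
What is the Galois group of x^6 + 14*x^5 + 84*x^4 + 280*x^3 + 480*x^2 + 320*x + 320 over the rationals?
The polynomial f is an irreducible sextic over Q, so G = Gal(f/Q) is one of the 16 transitive subgroups 6T1, ..., 6T16 of S_6. The discriminant of f is 564385546240000 = 23756800^2, a perfect square, so G is contained in A_6. The transitive groups of degree 6 contained in A_6 are: A_4 (6T4, order 12), S_4 (6T7, order 24), (C_3 x C_3) : C_4 (6T10, order 36), PSL(2,5) (6T12, order 60), A_6 (6T15, order 360). By Dedekind's theorem, for a prime p not dividing disc(f) the degrees of the irreducible factors of f mod p form the cycle type of an element of G. Factoring f modulo the 19 such primes p <= 79 (skipping 2, 5, 29, which divide the discriminant), each new pattern first appears at: mod 3: f = (x^2 + x + 2)(x^4 + x^3 + 2x + 1), pattern 4+2; mod 11: f = (x^3 + 8x + 5)(x^3 + 3x^2 + 10x + 9), pattern 3+3; mod 19: f = (x + 5)(x + 7)(x^2 + 9x + 10)(x^2 + 12x + 2), pattern 2+2+1+1; mod 61: f = (x + 11)(x + 25)(x + 58)(x^3 + 42x^2 + 56x + 51), pattern 3+1+1+1. No other pattern occurs in this range, so the set of observed cycle types is {4+2, 3+3, 2+2+1+1, 3+1+1+1}. The candidates containing elements of all these cycle types are (C_3 x C_3) : C_4 (6T10) of order 36, A_6 (6T15) of order 360; the others are excluded. The observed types are precisely the cycle types that occur in (C_3 x C_3) : C_4 (6T10) (apart from the identity). Each of the other remaining candidates has further cycle types, and by the Chebotarev density theorem the matching factorization patterns would occur for a proportion of primes equal to their share of the group: A_6 (6T15) additionally contains elements of type 5+1 (144 of its 360 elements, about 40% of primes). None of the 19 primes tested shows any such pattern (for each of these groups the chance of that is below 10^-4), which rules them out. Hence G = (C_3 x C_3) : C_4 (6T10), of order 36.

(C_3 x C_3) : C_4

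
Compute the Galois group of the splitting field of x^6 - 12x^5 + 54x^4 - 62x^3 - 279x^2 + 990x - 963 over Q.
A_4 (order 12)

The polynomial f is an irreducible sextic over Q, so G = Gal(f/Q) is one of the 16 transitive subgroups 6T1, ..., 6T16 of S_6. The discriminant of f is 1323222688272384 = 36376128^2, a perfect square, so G is contained in A_6. The transitive groups of degree 6 contained in A_6 are: A_4 (6T4, order 12), S_4 (6T7, order 24), (C_3 x C_3) : C_4 (6T10, order 36), PSL(2,5) (6T12, order 60), A_6 (6T15, order 360). By Dedekind's theorem, for a prime p not dividing disc(f) the degrees of the irreducible factors of f mod p form the cycle type of an element of G. Factoring f modulo the 33 such primes p <= 149 (skipping 2, 3, which divide the discriminant), each new pattern first appears at: mod 5: f = (x^3 + x^2 + 3x + 1)(x^3 + 2x^2 + 4x + 2), pattern 3+3; mod 17: f = (x + 6)(x + 15)(x^2 + 2x + 6)(x^2 + 16x + 7), pattern 2+2+1+1; mod 71: f = (x + 6)(x + 13)(x + 21)(x + 22)(x + 33)(x + 35), pattern 1+1+1+1+1+1. No other pattern occurs in this range, so the set of observed cycle types is {3+3, 2+2+1+1, 1+1+1+1+1+1}. The candidates containing elements of all these cycle types are A_4 (6T4) of order 12, S_4 (6T7) of order 24, (C_3 x C_3) : C_4 (6T10) of order 36, PSL(2,5) (6T12) of order 60, A_6 (6T15) of order 360; the others are excluded. The observed types are precisely the cycle types that occur in A_4 (6T4). Each of the other remaining candidates has further cycle types, and by the Chebotarev density theorem the matching factorization patterns would occur for a proportion of primes equal to their share of the group: S_4 (6T7) additionally contains elements of type 4+2 (6 of its 24 elements, about 25% of primes); (C_3 x C_3) : C_4 (6T10) additionally contains elements of type 4+2, 3+1+1+1 (22 of its 36 elements, about 61% of primes); PSL(2,5) (6T12) additionally contains elements of type 5+1 (24 of its 60 elements, about 40% of primes); A_6 (6T15) additionally contains elements of type 5+1, 4+2, 3+1+1+1 (274 of its 360 elements, about 76% of primes). None of the 33 primes tested shows any such pattern (for each of these groups the chance of that is below 10^-4), which rules them out. Hence G = A_4 (6T4), of order 12.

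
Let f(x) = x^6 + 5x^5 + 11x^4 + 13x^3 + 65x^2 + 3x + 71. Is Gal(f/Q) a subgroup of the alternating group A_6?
The polynomial is irreducible of degree 6 over Q. Its discriminant is -423386583897823, which is not a perfect square. A Galois group lies in the alternating group exactly when the discriminant is a square in Q, so the Galois group (C_6) is not contained in A_6.

No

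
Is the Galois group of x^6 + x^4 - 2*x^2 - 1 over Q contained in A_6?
Yes

The polynomial is irreducible of degree 6 over Q. Its discriminant is 153664 = 392^2, a perfect square. A Galois group lies in the alternating group exactly when the discriminant is a square in Q, so the Galois group (A_4) is contained in A_6.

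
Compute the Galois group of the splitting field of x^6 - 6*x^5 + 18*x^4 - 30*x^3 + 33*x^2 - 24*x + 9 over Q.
The polynomial f is an irreducible sextic over Q, so G = Gal(f/Q) is one of the 16 transitive subgroups 6T1, ..., 6T16 of S_6. The discriminant of f is -16003008, which is not a perfect square, so G is not contained in A_6. The transitive groups of degree 6 not contained in A_6 are: C_6 (6T1, order 6), S_3 (6T2, order 6), D_6 (6T3, order 12), C_3 x S_3 (6T5, order 18), A_4 x C_2 (6T6, order 24), S_4 (6T8, order 24), S_3 x S_3 (6T9, order 36), S_4 x C_2 (6T11, order 48), (S_3 x S_3) : C_2 (6T13, order 72), PGL(2,5) (6T14, order 120), S_6 (6T16, order 720). By Dedekind's theorem, for a prime p not dividing disc(f) the degrees of the irreducible factors of f mod p form the cycle type of an element of G. Factoring f modulo the 21 such primes p <= 89 (skipping 2, 3, 7, which divide the discriminant), each new pattern first appears at: mod 5: f = (x^6 + 4x^5 + 3x^4 + 3x^2 + x + 4), pattern 6; mod 11: f = (x + 1)(x^5 + 4x^4 + 3x^3 + 9), pattern 5+1; mod 13: f = (x + 7)(x + 11)(x^4 + 2x^3 + 9x^2 + 5x + 4), pattern 4+1+1; mod 23: f = (x + 15)(x + 19)(x^2 + 13x + 3)(x^2 + 16x + 8), pattern 2+2+1+1; mod 43: f = (x^3 + 16x^2 + 6x + 18)(x^3 + 21x^2 + 20x + 22), pattern 3+3; mod 61: f = (x^2 + 12x + 46)(x^2 + 16x + 56)(x^2 + 27x + 5), pattern 2+2+2. No other pattern occurs in this range, so the set of observed cycle types is {6, 5+1, 4+1+1, 2+2+1+1, 3+3, 2+2+2}. The candidates containing elements of all these cycle types are PGL(2,5) (6T14) of order 120, S_6 (6T16) of order 720; the others are excluded. The observed types are precisely the cycle types that occur in PGL(2,5) (6T14) (apart from the identity). Each of the other remaining candidates has further cycle types, and by the Chebotarev density theorem the matching factorization patterns would occur for a proportion of primes equal to their share of the group: S_6 (6T16) additionally contains elements of type 4+2, 3+2+1, 3+1+1+1, 2+1+1+1+1 (265 of its 720 elements, about 37% of primes). None of the 21 primes tested shows any such pattern (for each of these groups the chance of that is below 10^-4), which rules them out. Hence G = PGL(2,5) (6T14), of order 120.

PGL(2,5) (order 120)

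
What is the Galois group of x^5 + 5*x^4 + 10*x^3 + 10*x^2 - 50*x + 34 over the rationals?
A_5, the alternating group on 5 letters

The polynomial f is an irreducible quintic over Q, so G = Gal(f/Q) is a transitive subgroup of S_5: one of C_5 (5T1, order 5), D_5 (5T2, order 10), F_20 (5T3, order 20), A_5 (5T4, order 60) or S_5 (5T5, order 120). The discriminant of f is 58564000000 = 242000^2, a perfect square, so G is contained in A_5. The transitive groups of degree 5 contained in A_5 are: C_5 (5T1, order 5), D_5 (5T2, order 10), A_5 (5T4, order 60). By Dedekind's theorem, for a prime p not dividing disc(f) the degrees of the irreducible factors of f mod p form the cycle type of an element of G. Factoring f modulo the 3 such primes p <= 13 (skipping 2, 5, 11, which divide the discriminant), each new pattern first appears at: mod 3: f = (x^5 + 2x^4 + x^3 + x^2 + x + 1), pattern 5; mod 13: f = (x + 7)(x + 9)(x^3 + 2x^2 + 6x + 9), pattern 3+1+1. No other pattern occurs in this range, so the set of observed cycle types is {5, 3+1+1}. Among the candidates above, the only group containing elements of all these cycle types is A_5 (5T4) — each of C_5 (5T1), D_5 (5T2) lacks at least one of them. Hence G = A_5 (5T4), of order 60.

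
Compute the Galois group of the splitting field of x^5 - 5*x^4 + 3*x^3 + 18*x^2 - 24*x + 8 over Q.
S_5 (also written S5)

The polynomial f is an irreducible quintic over Q, so G = Gal(f/Q) is a transitive subgroup of S_5: one of C_5 (5T1, order 5), D_5 (5T2, order 10), F_20 (5T3, order 20), A_5 (5T4, order 60) or S_5 (5T5, order 120). The discriminant of f is 183616, which is not a perfect square, so G is not contained in A_5. The transitive groups of degree 5 not contained in A_5 are: F_20 (5T3, order 20), S_5 (5T5, order 120). By Dedekind's theorem, for a prime p not dividing disc(f) the degrees of the irreducible factors of f mod p form the cycle type of an element of G. Factoring f modulo the 3 such primes p <= 7 (skipping 2, which divides the discriminant), each new pattern first appears at: mod 3: f = (x^5 + x^4 + 2), pattern 5; mod 7: f = (x^2 + 6x + 3)(x^3 + 3x^2 + 3x + 5), pattern 3+2. No other pattern occurs in this range, so the set of observed cycle types is {5, 3+2}. Among the candidates above, the only group containing elements of all these cycle types is S_5 (5T5) — F_20 (5T3) lacks at least one of them. Hence G = S_5 (5T5), of order 120.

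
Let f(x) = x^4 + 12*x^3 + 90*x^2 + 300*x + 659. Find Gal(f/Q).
D_4

The polynomial is an irreducible quartic over Q and its discriminant is 857311232, which is not a perfect square, so the Galois group is not contained in A_4. The resolvent cubic y^3 - 90*y^2 + 964*y + 52344 has exactly one rational root, so the Galois group is C_4 or D_4. The quartic remains irreducible over Q(sqrt(disc)), so the group is D_4.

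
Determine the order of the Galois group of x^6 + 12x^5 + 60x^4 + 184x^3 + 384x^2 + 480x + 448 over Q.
The degree of the splitting field over Q equals the order of the Galois group, so first determine the group. The polynomial f is an irreducible sextic over Q, so G = Gal(f/Q) is one of the 16 transitive subgroups 6T1, ..., 6T16 of S_6. The discriminant of f is -190210142896128, which is not a perfect square, so G is not contained in A_6. The transitive groups of degree 6 not contained in A_6 are: C_6 (6T1, order 6), S_3 (6T2, order 6), D_6 (6T3, order 12), C_3 x S_3 (6T5, order 18), A_4 x C_2 (6T6, order 24), S_4 (6T8, order 24), S_3 x S_3 (6T9, order 36), S_4 x C_2 (6T11, order 48), (S_3 x S_3) : C_2 (6T13, order 72), PGL(2,5) (6T14, order 120), S_6 (6T16, order 720). By Dedekind's theorem, for a prime p not dividing disc(f) the degrees of the irreducible factors of f mod p form the cycle type of an element of G. Factoring f modulo the 33 such primes p <= 149 (skipping 2, 3, which divide the discriminant), each new pattern first appears at: mod 5: f = (x^6 + 2x^5 + 4x^3 + 4x^2 + 3), pattern 6; mod 7: f = (x)(x + 1)(x + 5)(x^3 + 6x^2 + 5x + 5), pattern 3+1+1+1; mod 17: f = (x^2 + 2x + 11)(x^2 + 13x + 16)(x^2 + 14x + 1), pattern 2+2+2; mod 19: f = (x^3 + 6x^2 + 12x + 4)(x^3 + 6x^2 + 12x + 17), pattern 3+3; mod 73: f = (x + 13)(x + 15)(x + 17)(x + 31)(x + 33)(x + 49), pattern 1+1+1+1+1+1. No other pattern occurs in this range, so the set of observed cycle types is {6, 3+1+1+1, 2+2+2, 3+3, 1+1+1+1+1+1}. The candidates containing elements of all these cycle types are C_3 x S_3 (6T5) of order 18, S_3 x S_3 (6T9) of order 36, (S_3 x S_3) : C_2 (6T13) of order 72, S_6 (6T16) of order 720; the others are excluded. The observed types are precisely the cycle types that occur in C_3 x S_3 (6T5). Each of the other remaining candidates has further cycle types, and by the Chebotarev density theorem the matching factorization patterns would occur for a proportion of primes equal to their share of the group: S_3 x S_3 (6T9) additionally contains elements of type 2+2+1+1 (9 of its 36 elements, about 25% of primes); (S_3 x S_3) : C_2 (6T13) additionally contains elements of type 4+2, 3+2+1, 2+2+1+1, 2+1+1+1+1 (45 of its 72 elements, about 62% of primes); S_6 (6T16) additionally contains elements of type 5+1, 4+2, 4+1+1, 3+2+1, 2+2+1+1, 2+1+1+1+1 (504 of its 720 elements, about 70% of primes). None of the 33 primes tested shows any such pattern (for each of these groups the chance of that is below 10^-4), which rules them out. Hence G = C_3 x S_3 (6T5), of order 18. The Galois group C_3 x S_3 (6T5) has order 18, so the splitting field has degree 18 over Q.

18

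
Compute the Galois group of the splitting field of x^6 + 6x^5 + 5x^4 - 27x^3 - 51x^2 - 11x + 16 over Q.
The polynomial f is an irreducible sextic over Q, so G = Gal(f/Q) is one of the 16 transitive subgroups 6T1, ..., 6T16 of S_6. The discriminant of f is 30991489 = 5567^2, a perfect square, so G is contained in A_6. The transitive groups of degree 6 contained in A_6 are: A_4 (6T4, order 12), S_4 (6T7, order 24), (C_3 x C_3) : C_4 (6T10, order 36), PSL(2,5) (6T12, order 60), A_6 (6T15, order 360). By Dedekind's theorem, for a prime p not dividing disc(f) the degrees of the irreducible factors of f mod p form the cycle type of an element of G. Factoring f modulo the 21 such primes p <= 79 (skipping 19, which divides the discriminant), each new pattern first appears at: mod 2: f = (x)(x^5 + x^3 + x^2 + x + 1), pattern 5+1; mod 7: f = (x^3 + x^2 + 3x + 1)(x^3 + 5x^2 + 4x + 2), pattern 3+3; mod 61: f = (x + 38)(x + 60)(x^2 + 13x + 60)(x^2 + 17x + 55), pattern 2+2+1+1. No other pattern occurs in this range, so the set of observed cycle types is {5+1, 3+3, 2+2+1+1}. The candidates containing elements of all these cycle types are PSL(2,5) (6T12) of order 60, A_6 (6T15) of order 360; the others are excluded. The observed types are precisely the cycle types that occur in PSL(2,5) (6T12) (apart from the identity). Each of the other remaining candidates has further cycle types, and by the Chebotarev density theorem the matching factorization patterns would occur for a proportion of primes equal to their share of the group: A_6 (6T15) additionally contains elements of type 4+2, 3+1+1+1 (130 of its 360 elements, about 36% of primes). None of the 21 primes tested shows any such pattern (for each of these groups the chance of that is below 10^-4), which rules them out. Hence G = PSL(2,5) (6T12), of order 60.

PSL(2,5) (order 60)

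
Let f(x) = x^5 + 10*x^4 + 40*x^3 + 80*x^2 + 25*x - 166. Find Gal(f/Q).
A_5

The polynomial f is an irreducible quintic over Q, so G = Gal(f/Q) is a transitive subgroup of S_5: one of C_5 (5T1, order 5), D_5 (5T2, order 10), F_20 (5T3, order 20), A_5 (5T4, order 60) or S_5 (5T5, order 120). The discriminant of f is 58564000000 = 242000^2, a perfect square, so G is contained in A_5. The transitive groups of degree 5 contained in A_5 are: C_5 (5T1, order 5), D_5 (5T2, order 10), A_5 (5T4, order 60). By Dedekind's theorem, for a prime p not dividing disc(f) the degrees of the irreducible factors of f mod p form the cycle type of an element of G. Factoring f modulo the 3 such primes p <= 13 (skipping 2, 5, 11, which divide the discriminant), each new pattern first appears at: mod 3: f = (x^5 + x^4 + x^3 + 2x^2 + x + 2), pattern 5; mod 13: f = (x + 7)(x + 9)(x^3 + 7x^2 + 8x + 5), pattern 3+1+1. No other pattern occurs in this range, so the set of observed cycle types is {5, 3+1+1}. Among the candidates above, the only group containing elements of all these cycle types is A_5 (5T4) — each of C_5 (5T1), D_5 (5T2) lacks at least one of them. Hence G = A_5 (5T4), of order 60.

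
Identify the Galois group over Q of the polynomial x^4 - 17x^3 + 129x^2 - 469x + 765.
The polynomial is an irreducible quartic over Q and its discriminant is 67023949, which is not a perfect square, so the Galois group is not contained in A_4. The resolvent cubic y^3 - 129*y^2 + 4913*y - 46306 is irreducible over Q. An irreducible resolvent with non-square discriminant gives S_4.

S_4, the symmetric group on 4 letters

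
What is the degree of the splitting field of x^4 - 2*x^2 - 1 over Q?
The degree of the splitting field over Q equals the order of the Galois group, so first determine the group. The polynomial is an irreducible quartic over Q and its discriminant is -1024, which is not a perfect square, so the Galois group is not contained in A_4. The resolvent cubic y^3 + 2*y^2 + 4*y + 8 has exactly one rational root, so the Galois group is C_4 or D_4. The quartic remains irreducible over Q(sqrt(disc)), so the group is D_4. The Galois group D_4 (4T3) has order 8, so the splitting field has degree 8 over Q.

8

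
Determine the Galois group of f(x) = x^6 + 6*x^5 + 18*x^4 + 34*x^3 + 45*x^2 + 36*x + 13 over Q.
6T14: PGL(2,5)

The polynomial f is an irreducible sextic over Q, so G = Gal(f/Q) is one of the 16 transitive subgroups 6T1, ..., 6T16 of S_6. The discriminant of f is -16003008, which is not a perfect square, so G is not contained in A_6. The transitive groups of degree 6 not contained in A_6 are: C_6 (6T1, order 6), S_3 (6T2, order 6), D_6 (6T3, order 12), C_3 x S_3 (6T5, order 18), A_4 x C_2 (6T6, order 24), S_4 (6T8, order 24), S_3 x S_3 (6T9, order 36), S_4 x C_2 (6T11, order 48), (S_3 x S_3) : C_2 (6T13, order 72), PGL(2,5) (6T14, order 120), S_6 (6T16, order 720). By Dedekind's theorem, for a prime p not dividing disc(f) the degrees of the irreducible factors of f mod p form the cycle type of an element of G. Factoring f modulo the 21 such primes p <= 89 (skipping 2, 3, 7, which divide the discriminant), each new pattern first appears at: mod 5: f = (x^6 + x^5 + 3x^4 + 4x^3 + x + 3), pattern 6; mod 11: f = (x + 3)(x^5 + 3x^4 + 9x^3 + 7x^2 + 2x + 8), pattern 5+1; mod 13: f = (x)(x + 9)(x^4 + 10x^3 + 6x^2 + 6x + 4), pattern 4+1+1; mod 23: f = (x + 17)(x + 21)(x^2 + 17x + 10)(x^2 + 20x + 21), pattern 2+2+1+1; mod 43: f = (x^3 + 22x^2 + 39x + 16)(x^3 + 27x^2 + 30x + 25), pattern 3+3; mod 61: f = (x^2 + 16x + 13)(x^2 + 20x + 31)(x^2 + 31x + 2), pattern 2+2+2. No other pattern occurs in this range, so the set of observed cycle types is {6, 5+1, 4+1+1, 2+2+1+1, 3+3, 2+2+2}. The candidates containing elements of all these cycle types are PGL(2,5) (6T14) of order 120, S_6 (6T16) of order 720; the others are excluded. The observed types are precisely the cycle types that occur in PGL(2,5) (6T14) (apart from the identity). Each of the other remaining candidates has further cycle types, and by the Chebotarev density theorem the matching factorization patterns would occur for a proportion of primes equal to their share of the group: S_6 (6T16) additionally contains elements of type 4+2, 3+2+1, 3+1+1+1, 2+1+1+1+1 (265 of its 720 elements, about 37% of primes). None of the 21 primes tested shows any such pattern (for each of these groups the chance of that is below 10^-4), which rules them out. Hence G = PGL(2,5) (6T14), of order 120.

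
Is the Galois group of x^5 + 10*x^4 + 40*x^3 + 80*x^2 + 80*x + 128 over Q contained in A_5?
The polynomial is irreducible of degree 5 over Q. Its discriminant is 265420800000, which is not a perfect square. A Galois group lies in the alternating group exactly when the discriminant is a square in Q, so the Galois group (F_20) is not contained in A_5.

No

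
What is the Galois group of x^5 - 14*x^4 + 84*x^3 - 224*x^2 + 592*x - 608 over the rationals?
The polynomial f is an irreducible quintic over Q, so G = Gal(f/Q) is a transitive subgroup of S_5: one of C_5 (5T1, order 5), D_5 (5T2, order 10), F_20 (5T3, order 20), A_5 (5T4, order 60) or S_5 (5T5, order 120). The discriminant of f is 1217507491840000 = 34892800^2, a perfect square, so G is contained in A_5. The transitive groups of degree 5 contained in A_5 are: C_5 (5T1, order 5), D_5 (5T2, order 10), A_5 (5T4, order 60). By Dedekind's theorem, for a prime p not dividing disc(f) the degrees of the irreducible factors of f mod p form the cycle type of an element of G. Factoring f modulo the 23 such primes p <= 103 (skipping 2, 5, 29, 47, which divide the discriminant), each new pattern first appears at: mod 3: f = (x^5 + x^4 + x^2 + x + 1), pattern 5; mod 11: f = (x + 4)(x^2 + 6x + 1)(x^2 + 9x + 2), pattern 2+2+1; mod 83: f = (x + 34)(x + 65)(x + 66)(x + 76)(x + 77), pattern 1+1+1+1+1. No other pattern occurs in this range, so the set of observed cycle types is {5, 2+2+1, 1+1+1+1+1}. The candidates containing elements of all these cycle types are D_5 (5T2) of order 10, A_5 (5T4) of order 60; the others are excluded. The observed types are precisely the cycle types that occur in D_5 (5T2). Each of the other remaining candidates has further cycle types, and by the Chebotarev density theorem the matching factorization patterns would occur for a proportion of primes equal to their share of the group: A_5 (5T4) additionally contains elements of type 3+1+1 (20 of its 60 elements, about 33% of primes). None of the 23 primes tested shows any such pattern (for each of these groups the chance of that is below 10^-4), which rules them out. Hence G = D_5 (5T2), of order 10.

D_5, the dihedral group of order 10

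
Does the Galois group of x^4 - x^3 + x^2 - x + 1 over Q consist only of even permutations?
The polynomial is irreducible of degree 4 over Q. Its discriminant is 125, which is not a perfect square. A Galois group lies in the alternating group exactly when the discriminant is a square in Q, so the Galois group (C_4) is not contained in A_4.

No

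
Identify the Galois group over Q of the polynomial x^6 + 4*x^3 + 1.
D_6, the dihedral group of order 12

The polynomial f is an irreducible sextic over Q, so G = Gal(f/Q) is one of the 16 transitive subgroups 6T1, ..., 6T16 of S_6. The discriminant of f is 1259712, which is not a perfect square, so G is not contained in A_6. The transitive groups of degree 6 not contained in A_6 are: C_6 (6T1, order 6), S_3 (6T2, order 6), D_6 (6T3, order 12), C_3 x S_3 (6T5, order 18), A_4 x C_2 (6T6, order 24), S_4 (6T8, order 24), S_3 x S_3 (6T9, order 36), S_4 x C_2 (6T11, order 48), (S_3 x S_3) : C_2 (6T13, order 72), PGL(2,5) (6T14, order 120), S_6 (6T16, order 720). By Dedekind's theorem, for a prime p not dividing disc(f) the degrees of the irreducible factors of f mod p form the cycle type of an element of G. Factoring f modulo the 79 such primes p <= 419 (skipping 2, 3, which divide the discriminant), each new pattern first appears at: mod 5: f = (x^6 + 4x^3 + 1), pattern 6; mod 7: f = (x^2 + 3x + 1)(x^2 + 5x + 2)(x^2 + 6x + 4), pattern 2+2+2; mod 11: f = (x + 2)(x + 6)(x^2 + 5x + 3)(x^2 + 9x + 4), pattern 2+2+1+1; mod 13: f = (x^3 + 6)(x^3 + 11), pattern 3+3; mod 97: f = (x + 18)(x + 27)(x + 31)(x + 48)(x + 72)(x + 95), pattern 1+1+1+1+1+1. No other pattern occurs in this range, so the set of observed cycle types is {6, 2+2+2, 2+2+1+1, 3+3, 1+1+1+1+1+1}. The candidates containing elements of all these cycle types are D_6 (6T3) of order 12, A_4 x C_2 (6T6) of order 24, S_3 x S_3 (6T9) of order 36, S_4 x C_2 (6T11) of order 48, (S_3 x S_3) : C_2 (6T13) of order 72, PGL(2,5) (6T14) of order 120, S_6 (6T16) of order 720; the others are excluded. The observed types are precisely the cycle types that occur in D_6 (6T3). Each of the other remaining candidates has further cycle types, and by the Chebotarev density theorem the matching factorization patterns would occur for a proportion of primes equal to their share of the group: A_4 x C_2 (6T6) additionally contains elements of type 2+1+1+1+1 (3 of its 24 elements, about 12% of primes); S_3 x S_3 (6T9) additionally contains elements of type 3+1+1+1 (4 of its 36 elements, about 11% of primes); S_4 x C_2 (6T11) additionally contains elements of type 4+2, 4+1+1, 2+1+1+1+1 (15 of its 48 elements, about 31% of primes); (S_3 x S_3) : C_2 (6T13) additionally contains elements of type 4+2, 3+2+1, 3+1+1+1, 2+1+1+1+1 (40 of its 72 elements, about 56% of primes); PGL(2,5) (6T14) additionally contains elements of type 5+1, 4+1+1 (54 of its 120 elements, about 45% of primes); S_6 (6T16) additionally contains elements of type 5+1, 4+2, 4+1+1, 3+2+1, 3+1+1+1, 2+1+1+1+1 (499 of its 720 elements, about 69% of primes). None of the 79 primes tested shows any such pattern (for each of these groups the chance of that is below 10^-4), which rules them out. Hence G = D_6 (6T3), of order 12.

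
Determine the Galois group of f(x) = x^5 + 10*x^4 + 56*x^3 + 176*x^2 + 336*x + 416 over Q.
S_5

The polynomial f is an irreducible quintic over Q, so G = Gal(f/Q) is a transitive subgroup of S_5: one of C_5 (5T1, order 5), D_5 (5T2, order 10), F_20 (5T3, order 20), A_5 (5T4, order 60) or S_5 (5T5, order 120). The discriminant of f is 976299753472, which is not a perfect square, so G is not contained in A_5. The transitive groups of degree 5 not contained in A_5 are: F_20 (5T3, order 20), S_5 (5T5, order 120). By Dedekind's theorem, for a prime p not dividing disc(f) the degrees of the irreducible factors of f mod p form the cycle type of an element of G. Factoring f modulo the 5 such primes p <= 13 (skipping 2, which divides the discriminant), each new pattern first appears at: mod 3: f = (x^5 + x^4 + 2x^3 + 2x^2 + 2), pattern 5; mod 5: f = (x + 4)(x^4 + x^3 + 2x^2 + 3x + 4), pattern 4+1; mod 13: f = (x)(x + 7)(x^3 + 3x^2 + 9x + 9), pattern 3+1+1. No other pattern occurs in this range, so the set of observed cycle types is {5, 4+1, 3+1+1}. Among the candidates above, the only group containing elements of all these cycle types is S_5 (5T5) — F_20 (5T3) lacks at least one of them. Hence G = S_5 (5T5), of order 120.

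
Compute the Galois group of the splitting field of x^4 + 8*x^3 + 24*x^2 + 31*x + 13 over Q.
The polynomial is an irreducible quartic over Q and its discriminant is -283, which is not a perfect square, so the Galois group is not contained in A_4. The resolvent cubic y^3 - 24*y^2 + 196*y - 545 is irreducible over Q. An irreducible resolvent with non-square discriminant gives S_4.

S_4 (order 24)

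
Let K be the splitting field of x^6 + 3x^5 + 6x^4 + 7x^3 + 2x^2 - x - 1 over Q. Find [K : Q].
The degree of the splitting field over Q equals the order of the Galois group, so first determine the group. The polynomial f is an irreducible sextic over Q, so G = Gal(f/Q) is one of the 16 transitive subgroups 6T1, ..., 6T16 of S_6. The discriminant of f is 810448, which is not a perfect square, so G is not contained in A_6. The transitive groups of degree 6 not contained in A_6 are: C_6 (6T1, order 6), S_3 (6T2, order 6), D_6 (6T3, order 12), C_3 x S_3 (6T5, order 18), A_4 x C_2 (6T6, order 24), S_4 (6T8, order 24), S_3 x S_3 (6T9, order 36), S_4 x C_2 (6T11, order 48), (S_3 x S_3) : C_2 (6T13, order 72), PGL(2,5) (6T14, order 120), S_6 (6T16, order 720). By Dedekind's theorem, for a prime p not dividing disc(f) the degrees of the irreducible factors of f mod p form the cycle type of an element of G. Factoring f modulo the 22 such primes p <= 89 (skipping 2, 37, which divide the discriminant), each new pattern first appears at: mod 3: f = (x^3 + x^2 + 2)(x^3 + 2x^2 + x + 1), pattern 3+3; mod 5: f = (x^2 + 3)(x^2 + x + 2)(x^2 + 2x + 4), pattern 2+2+2; mod 17: f = (x + 2)(x + 16)(x^4 + 2x^3 + 6x^2 + 5x + 9), pattern 4+1+1; mod 67: f = (x + 5)(x + 63)(x^2 + x + 40)(x^2 + x + 50), pattern 2+2+1+1. No other pattern occurs in this range, so the set of observed cycle types is {3+3, 2+2+2, 4+1+1, 2+2+1+1}. The candidates containing elements of all these cycle types are S_4 (6T8) of order 24, S_4 x C_2 (6T11) of order 48, PGL(2,5) (6T14) of order 120, S_6 (6T16) of order 720; the others are excluded. The observed types are precisely the cycle types that occur in S_4 (6T8) (apart from the identity). Each of the other remaining candidates has further cycle types, and by the Chebotarev density theorem the matching factorization patterns would occur for a proportion of primes equal to their share of the group: S_4 x C_2 (6T11) additionally contains elements of type 6, 4+2, 2+1+1+1+1 (17 of its 48 elements, about 35% of primes); PGL(2,5) (6T14) additionally contains elements of type 6, 5+1 (44 of its 120 elements, about 37% of primes); S_6 (6T16) additionally contains elements of type 6, 5+1, 4+2, 3+2+1, 3+1+1+1, 2+1+1+1+1 (529 of its 720 elements, about 73% of primes). None of the 22 primes tested shows any such pattern (for each of these groups the chance of that is below 10^-4), which rules them out. Hence G = S_4 (6T8), of order 24. The Galois group S_4 (6T8) has order 24, so the splitting field has degree 24 over Q.

24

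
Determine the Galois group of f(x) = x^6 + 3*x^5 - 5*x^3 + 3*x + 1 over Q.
S_3, S_3 acting on 6 points

The polynomial f is an irreducible sextic over Q, so G = Gal(f/Q) is one of the 16 transitive subgroups 6T1, ..., 6T16 of S_6. The discriminant of f is -34992, which is not a perfect square, so G is not contained in A_6. The transitive groups of degree 6 not contained in A_6 are: C_6 (6T1, order 6), S_3 (6T2, order 6), D_6 (6T3, order 12), C_3 x S_3 (6T5, order 18), A_4 x C_2 (6T6, order 24), S_4 (6T8, order 24), S_3 x S_3 (6T9, order 36), S_4 x C_2 (6T11, order 48), (S_3 x S_3) : C_2 (6T13, order 72), PGL(2,5) (6T14, order 120), S_6 (6T16, order 720). By Dedekind's theorem, for a prime p not dividing disc(f) the degrees of the irreducible factors of f mod p form the cycle type of an element of G. Factoring f modulo the 23 such primes p <= 97 (skipping 2, 3, which divide the discriminant), each new pattern first appears at: mod 5: f = (x^2 + x + 2)(x^2 + 3x + 3)(x^2 + 4x + 1), pattern 2+2+2; mod 7: f = (x^3 + 4x^2 + x + 6)(x^3 + 6x^2 + 3x + 6), pattern 3+3; mod 31: f = (x + 4)(x + 8)(x + 10)(x + 22)(x + 24)(x + 28), pattern 1+1+1+1+1+1. No other pattern occurs in this range, so the set of observed cycle types is {2+2+2, 3+3, 1+1+1+1+1+1}. The candidates containing elements of all these cycle types are C_6 (6T1) of order 6, S_3 (6T2) of order 6, D_6 (6T3) of order 12, C_3 x S_3 (6T5) of order 18, A_4 x C_2 (6T6) of order 24, S_4 (6T8) of order 24, S_3 x S_3 (6T9) of order 36, S_4 x C_2 (6T11) of order 48, (S_3 x S_3) : C_2 (6T13) of order 72, PGL(2,5) (6T14) of order 120, S_6 (6T16) of order 720; the others are excluded. The observed types are precisely the cycle types that occur in S_3 (6T2). Each of the other remaining candidates has further cycle types, and by the Chebotarev density theorem the matching factorization patterns would occur for a proportion of primes equal to their share of the group: C_6 (6T1) additionally contains elements of type 6 (2 of its 6 elements, about 33% of primes); D_6 (6T3) additionally contains elements of type 6, 2+2+1+1 (5 of its 12 elements, about 42% of primes); C_3 x S_3 (6T5) additionally contains elements of type 6, 3+1+1+1 (10 of its 18 elements, about 56% of primes); A_4 x C_2 (6T6) additionally contains elements of type 6, 2+2+1+1, 2+1+1+1+1 (14 of its 24 elements, about 58% of primes); S_4 (6T8) additionally contains elements of type 4+1+1, 2+2+1+1 (9 of its 24 elements, about 38% of primes); S_3 x S_3 (6T9) additionally contains elements of type 6, 3+1+1+1, 2+2+1+1 (25 of its 36 elements, about 69% of primes); S_4 x C_2 (6T11) additionally contains elements of type 6, 4+2, 4+1+1, 2+2+1+1, 2+1+1+1+1 (32 of its 48 elements, about 67% of primes); (S_3 x S_3) : C_2 (6T13) additionally contains elements of type 6, 4+2, 3+2+1, 3+1+1+1, 2+2+1+1, 2+1+1+1+1 (61 of its 72 elements, about 85% of primes); PGL(2,5) (6T14) additionally contains elements of type 6, 5+1, 4+1+1, 2+2+1+1 (89 of its 120 elements, about 74% of primes); S_6 (6T16) additionally contains elements of type 6, 5+1, 4+2, 4+1+1, 3+2+1, 3+1+1+1, 2+2+1+1, 2+1+1+1+1 (664 of its 720 elements, about 92% of primes). None of the 23 primes tested shows any such pattern (for each of these groups the chance of that is below 10^-4), which rules them out. Hence G = S_3 (6T2), of order 6.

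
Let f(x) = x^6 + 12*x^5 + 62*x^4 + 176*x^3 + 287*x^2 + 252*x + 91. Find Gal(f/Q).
The polynomial f is an irreducible sextic over Q, so G = Gal(f/Q) is one of the 16 transitive subgroups 6T1, ..., 6T16 of S_6. The discriminant of f is 153664 = 392^2, a perfect square, so G is contained in A_6. The transitive groups of degree 6 contained in A_6 are: A_4 (6T4, order 12), S_4 (6T7, order 24), (C_3 x C_3) : C_4 (6T10, order 36), PSL(2,5) (6T12, order 60), A_6 (6T15, order 360). By Dedekind's theorem, for a prime p not dividing disc(f) the degrees of the irreducible factors of f mod p form the cycle type of an element of G. Factoring f modulo the 33 such primes p <= 149 (skipping 2, 7, which divide the discriminant), each new pattern first appears at: mod 3: f = (x^3 + x^2 + x + 2)(x^3 + 2x^2 + 2x + 2), pattern 3+3; mod 13: f = (x)(x + 4)(x^2 + 4x + 2)(x^2 + 4x + 12), pattern 2+2+1+1. No other pattern occurs in this range, so the set of observed cycle types is {3+3, 2+2+1+1}. The candidates containing elements of all these cycle types are A_4 (6T4) of order 12, S_4 (6T7) of order 24, (C_3 x C_3) : C_4 (6T10) of order 36, PSL(2,5) (6T12) of order 60, A_6 (6T15) of order 360; the others are excluded. The observed types are precisely the cycle types that occur in A_4 (6T4) (apart from the identity). Each of the other remaining candidates has further cycle types, and by the Chebotarev density theorem the matching factorization patterns would occur for a proportion of primes equal to their share of the group: S_4 (6T7) additionally contains elements of type 4+2 (6 of its 24 elements, about 25% of primes); (C_3 x C_3) : C_4 (6T10) additionally contains elements of type 4+2, 3+1+1+1 (22 of its 36 elements, about 61% of primes); PSL(2,5) (6T12) additionally contains elements of type 5+1 (24 of its 60 elements, about 40% of primes); A_6 (6T15) additionally contains elements of type 5+1, 4+2, 3+1+1+1 (274 of its 360 elements, about 76% of primes). None of the 33 primes tested shows any such pattern (for each of these groups the chance of that is below 10^-4), which rules them out. Hence G = A_4 (6T4), of order 12.

6T4: A_4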